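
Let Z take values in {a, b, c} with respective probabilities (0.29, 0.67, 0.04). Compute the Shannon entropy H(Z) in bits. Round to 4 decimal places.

H(Z) = −Σ p·log₂ p.
  −(0.29)·log₂(0.29) = 0.51790
  −(0.67)·log₂(0.67) = 0.38710
  −(0.04)·log₂(0.04) = 0.18575
Sum: 0.51790 + 0.38710 + 0.18575 = 1.0908 bits.

1.0908 bits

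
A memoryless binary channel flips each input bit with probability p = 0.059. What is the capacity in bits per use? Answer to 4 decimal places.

0.6765 bits

Binary symmetric channel: C = 1 − h₂(ε) where h₂ is the binary entropy function.
h₂(0.059) = −0.059·log₂0.059 − 0.941·log₂0.941 = 0.3235.
C = 1 − 0.3235 = 0.6765 bits per channel use.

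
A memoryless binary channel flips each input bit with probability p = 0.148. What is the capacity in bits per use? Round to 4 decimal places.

0.3952 bits

Binary symmetric channel: C = 1 − h₂(ε) where h₂ is the binary entropy function.
h₂(0.148) = −0.148·log₂0.148 − 0.852·log₂0.852 = 0.6048.
C = 1 − 0.6048 = 0.3952 bits per channel use.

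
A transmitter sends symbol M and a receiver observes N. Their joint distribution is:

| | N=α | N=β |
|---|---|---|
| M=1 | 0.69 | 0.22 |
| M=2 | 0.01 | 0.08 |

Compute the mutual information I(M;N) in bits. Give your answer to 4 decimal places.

0.1099 bits

Marginals: p(M) = (0.9100, 0.0900), p(N) = (0.7000, 0.3000).
I(M;N) = Σ p(x,y)·log₂[p(x,y)/(p(x)p(y))].
  (1,α): 0.69·log₂(1.0832) = 0.07956
  (1,β): 0.22·log₂(0.8059) = -0.06851
  (2,α): 0.01·log₂(0.1587) = -0.02655
  (2,β): 0.08·log₂(2.9630) = 0.12536
Sum = 0.1099 bits.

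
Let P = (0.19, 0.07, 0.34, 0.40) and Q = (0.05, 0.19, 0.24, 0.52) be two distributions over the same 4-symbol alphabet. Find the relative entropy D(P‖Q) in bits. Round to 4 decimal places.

D(P‖Q) = Σ p·log₂(p/q).
  0.19·log₂(0.19/0.05) = 0.36594
  0.07·log₂(0.07/0.19) = -0.10084
  0.34·log₂(0.34/0.24) = 0.17085
  0.40·log₂(0.40/0.52) = -0.15140
D(P‖Q) = 0.2845 bits.

0.2845 bits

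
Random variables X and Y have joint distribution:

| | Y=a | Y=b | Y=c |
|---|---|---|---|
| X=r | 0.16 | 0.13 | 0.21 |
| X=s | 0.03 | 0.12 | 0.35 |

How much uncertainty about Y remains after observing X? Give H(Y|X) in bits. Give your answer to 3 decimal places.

1.327 bits

Marginals: p(X) = (0.5000, 0.5000), p(Y) = (0.1900, 0.2500, 0.5600).
H(Y|X) = Σ p(X) · H(Y|X=·).
  X=r: p=0.5000, H(Y|X=r) = 1.5570
  X=s: p=0.5000, H(Y|X=s) = 1.0979
Weighted sum = 1.327 bits.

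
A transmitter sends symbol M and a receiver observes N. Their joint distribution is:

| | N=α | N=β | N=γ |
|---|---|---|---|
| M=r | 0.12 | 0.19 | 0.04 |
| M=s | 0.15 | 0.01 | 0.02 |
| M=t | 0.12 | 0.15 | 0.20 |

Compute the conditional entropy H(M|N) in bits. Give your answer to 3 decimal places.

Marginals: p(M) = (0.3500, 0.1800, 0.4700), p(N) = (0.3900, 0.3500, 0.2600).
H(M|N) = Σ p(N) · H(M|N=·).
  N=α: p=0.3900, H(M|N=α) = 1.5766
  N=β: p=0.3500, H(M|N=β) = 1.1489
  N=γ: p=0.2600, H(M|N=γ) = 0.9913
Weighted sum = 1.275 bits.

1.275 bits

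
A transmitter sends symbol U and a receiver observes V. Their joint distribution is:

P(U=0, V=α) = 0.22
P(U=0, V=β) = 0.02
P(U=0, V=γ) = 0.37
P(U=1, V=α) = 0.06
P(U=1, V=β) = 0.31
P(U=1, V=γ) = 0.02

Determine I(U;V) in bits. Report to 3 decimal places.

0.532 bits

Marginals: p(U) = (0.6100, 0.3900), p(V) = (0.2800, 0.3300, 0.3900).
I(U;V) = H(U) + H(V) − H(U,V).
H(U) = 0.9648, H(V) = 1.5718, H(U,V) = 2.0044.
I(U;V) = 0.9648 + 1.5718 − 2.0044 = 0.532 bits.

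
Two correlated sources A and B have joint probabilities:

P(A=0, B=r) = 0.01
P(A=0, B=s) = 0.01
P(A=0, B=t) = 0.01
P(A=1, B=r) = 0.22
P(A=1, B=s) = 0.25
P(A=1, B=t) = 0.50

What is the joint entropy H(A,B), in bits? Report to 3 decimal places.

1.680 bits

H(A,B) = −Σ p(x,y)·log₂ p(x,y) over all 6 cells.
  cell (0,r): −0.01·log₂0.01 = 0.0664
  cell (0,s): −0.01·log₂0.01 = 0.0664
  cell (0,t): −0.01·log₂0.01 = 0.0664
  cell (1,r): −0.22·log₂0.22 = 0.4806
  cell (1,s): −0.25·log₂0.25 = 0.5000
  cell (1,t): −0.50·log₂0.50 = 0.5000
Sum = 1.680 bits.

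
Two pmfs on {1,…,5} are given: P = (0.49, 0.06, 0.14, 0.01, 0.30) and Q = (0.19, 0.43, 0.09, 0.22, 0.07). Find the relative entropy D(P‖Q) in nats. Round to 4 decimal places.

D(P‖Q) = Σ p·ln(p/q).
  0.49·ln(0.49/0.19) = 0.46422
  0.06·ln(0.06/0.43) = -0.11817
  0.14·ln(0.14/0.09) = 0.06186
  0.01·ln(0.01/0.22) = -0.03091
  0.30·ln(0.30/0.07) = 0.43659
D(P‖Q) = 0.8136 nats.

0.8136 nats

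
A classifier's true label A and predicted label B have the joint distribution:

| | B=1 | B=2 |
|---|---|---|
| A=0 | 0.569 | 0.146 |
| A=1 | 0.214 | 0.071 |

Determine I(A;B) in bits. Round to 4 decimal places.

Marginals: p(A) = (0.7150, 0.2850), p(B) = (0.7830, 0.2170).
I(A;B) = Σ p(x,y)·log₂[p(x,y)/(p(x)p(y))].
  (0,1): 0.569·log₂(1.0164) = 0.01332
  (0,2): 0.146·log₂(0.9410) = -0.01281
  (1,1): 0.214·log₂(0.9590) = -0.01293
  (1,2): 0.071·log₂(1.1480) = 0.01414
Sum = 0.0017 bits.

0.0017 bits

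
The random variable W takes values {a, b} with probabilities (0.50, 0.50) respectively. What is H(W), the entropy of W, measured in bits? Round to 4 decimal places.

1.0000 bits

H(W) = −Σ p·log₂ p.
  −(0.50)·log₂(0.50) = 0.50000
  −(0.50)·log₂(0.50) = 0.50000
Sum: 0.50000 + 0.50000 = 1.0000 bits.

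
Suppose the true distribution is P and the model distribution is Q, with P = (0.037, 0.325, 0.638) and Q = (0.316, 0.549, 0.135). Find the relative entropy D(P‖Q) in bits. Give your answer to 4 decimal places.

D(P‖Q) = Σ p·log₂(p/q).
  0.037·log₂(0.037/0.316) = -0.11449
  0.325·log₂(0.325/0.549) = -0.24582
  0.638·log₂(0.638/0.135) = 1.42950
D(P‖Q) = 1.0692 bits.

1.0692 bits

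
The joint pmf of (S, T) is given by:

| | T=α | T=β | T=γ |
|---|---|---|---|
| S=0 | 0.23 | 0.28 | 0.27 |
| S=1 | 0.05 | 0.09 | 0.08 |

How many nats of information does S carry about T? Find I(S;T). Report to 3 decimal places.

Marginals: p(S) = (0.7800, 0.2200), p(T) = (0.2800, 0.3700, 0.3500).
I(S;T) = H(S) + H(T) − H(S,T).
H(S) = 0.5269, H(T) = 1.0917, H(S,T) = 1.6165.
I(S;T) = 0.5269 + 1.0917 − 1.6165 = 0.002 nats.

0.002 nats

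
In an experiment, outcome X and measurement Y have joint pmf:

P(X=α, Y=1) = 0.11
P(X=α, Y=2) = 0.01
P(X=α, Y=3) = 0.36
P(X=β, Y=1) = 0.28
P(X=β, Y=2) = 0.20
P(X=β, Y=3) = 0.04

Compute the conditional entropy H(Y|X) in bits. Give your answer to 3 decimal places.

1.113 bits

Marginals: p(X) = (0.4800, 0.5200), p(Y) = (0.3900, 0.2100, 0.4000).
H(Y|X) = Σ p(X) · H(Y|X=·).
  X=α: p=0.4800, H(Y|X=α) = 0.9147
  X=β: p=0.5200, H(Y|X=β) = 1.2957
Weighted sum = 1.113 bits.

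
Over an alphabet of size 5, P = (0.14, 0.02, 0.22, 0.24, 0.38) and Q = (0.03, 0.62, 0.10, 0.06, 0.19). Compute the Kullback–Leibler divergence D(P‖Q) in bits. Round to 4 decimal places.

1.3223 bits

D(P‖Q) = Σ p·log₂(p/q).
  0.14·log₂(0.14/0.03) = 0.31113
  0.02·log₂(0.02/0.62) = -0.09908
  0.22·log₂(0.22/0.10) = 0.25025
  0.24·log₂(0.24/0.06) = 0.48000
  0.38·log₂(0.38/0.19) = 0.38000
D(P‖Q) = 1.3223 bits.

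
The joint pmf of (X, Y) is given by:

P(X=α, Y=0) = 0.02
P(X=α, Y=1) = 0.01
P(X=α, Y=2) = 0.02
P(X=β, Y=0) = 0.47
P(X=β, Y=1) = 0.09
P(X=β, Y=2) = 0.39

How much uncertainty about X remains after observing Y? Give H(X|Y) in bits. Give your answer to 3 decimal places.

0.283 bits

Chain rule: H(X|Y) = H(X,Y) − H(Y).
Marginals: p(X) = (0.0500, 0.9500), p(Y) = (0.4900, 0.1000, 0.4100).
H(X,Y) = 1.6466 bits; H(Y) = 1.3639 bits.
H(X|Y) = 1.6466 − 1.3639 = 0.283 bits.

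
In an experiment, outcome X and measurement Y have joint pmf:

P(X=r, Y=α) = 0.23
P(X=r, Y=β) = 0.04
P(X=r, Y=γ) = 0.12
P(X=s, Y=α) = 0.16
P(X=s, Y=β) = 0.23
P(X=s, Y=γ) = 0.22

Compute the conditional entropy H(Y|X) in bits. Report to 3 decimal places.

Chain rule: H(Y|X) = H(X,Y) − H(X).
Marginals: p(X) = (0.3900, 0.6100), p(Y) = (0.3900, 0.2700, 0.3400).
H(X,Y) = 2.4317 bits; H(X) = 0.9648 bits.
H(Y|X) = 2.4317 − 0.9648 = 1.467 bits.

1.467 bits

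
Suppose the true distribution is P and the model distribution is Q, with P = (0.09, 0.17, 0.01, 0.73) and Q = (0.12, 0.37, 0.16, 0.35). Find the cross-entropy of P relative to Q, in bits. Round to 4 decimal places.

H(P,Q) = −Σ p·log₂ q.
  −0.09·log₂(0.12) = 0.27530
  −0.17·log₂(0.37) = 0.24385
  −0.01·log₂(0.16) = 0.02644
  −0.73·log₂(0.35) = 1.10564
H(P,Q) = 1.6512 bits.

1.6512 bits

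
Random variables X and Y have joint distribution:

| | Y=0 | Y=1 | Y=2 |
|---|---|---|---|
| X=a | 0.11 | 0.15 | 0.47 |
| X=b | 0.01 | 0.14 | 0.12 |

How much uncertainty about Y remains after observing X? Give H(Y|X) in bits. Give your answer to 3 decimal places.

Chain rule: H(Y|X) = H(X,Y) − H(X).
Marginals: p(X) = (0.7300, 0.2700), p(Y) = (0.1200, 0.2900, 0.5900).
H(X,Y) = 2.1034 bits; H(X) = 0.8415 bits.
H(Y|X) = 2.1034 − 0.8415 = 1.262 bits.

1.262 bits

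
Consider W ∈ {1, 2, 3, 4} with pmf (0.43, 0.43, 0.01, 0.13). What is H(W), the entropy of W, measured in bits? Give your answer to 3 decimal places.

1.496 bits

H(W) = −Σ p·log₂ p.
  −(0.43)·log₂(0.43) = 0.5236
  −(0.43)·log₂(0.43) = 0.5236
  −(0.01)·log₂(0.01) = 0.0664
  −(0.13)·log₂(0.13) = 0.3826
Sum: 0.5236 + 0.5236 + 0.0664 + 0.3826 = 1.496 bits.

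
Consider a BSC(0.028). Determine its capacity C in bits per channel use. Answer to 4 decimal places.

0.8157 bits

Binary symmetric channel: C = 1 − h₂(ε) where h₂ is the binary entropy function.
h₂(0.028) = −0.028·log₂0.028 − 0.972·log₂0.972 = 0.1843.
C = 1 − 0.1843 = 0.8157 bits per channel use.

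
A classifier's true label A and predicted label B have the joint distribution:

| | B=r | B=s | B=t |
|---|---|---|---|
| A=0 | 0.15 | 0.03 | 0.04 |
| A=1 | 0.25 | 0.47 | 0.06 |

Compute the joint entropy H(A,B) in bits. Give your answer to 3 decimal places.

H(A,B) = −Σ p(x,y)·log₂ p(x,y) over all 6 cells.
  cell (0,r): −0.15·log₂0.15 = 0.4105
  cell (0,s): −0.03·log₂0.03 = 0.1518
  cell (0,t): −0.04·log₂0.04 = 0.1858
  cell (1,r): −0.25·log₂0.25 = 0.5000
  cell (1,s): −0.47·log₂0.47 = 0.5120
  cell (1,t): −0.06·log₂0.06 = 0.2435
Sum = 2.004 bits.

2.004 bits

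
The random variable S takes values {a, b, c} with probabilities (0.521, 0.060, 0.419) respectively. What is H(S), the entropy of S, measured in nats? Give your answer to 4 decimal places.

0.8730 nats

H(S) = −Σ p·ln p.
  −(0.521)·ln(0.521) = 0.33969
  −(0.060)·ln(0.060) = 0.16880
  −(0.419)·ln(0.419) = 0.36448
Sum: 0.33969 + 0.16880 + 0.36448 = 0.8730 nats.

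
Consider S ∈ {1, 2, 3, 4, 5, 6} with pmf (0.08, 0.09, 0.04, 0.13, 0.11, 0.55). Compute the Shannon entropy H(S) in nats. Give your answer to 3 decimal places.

1.384 nats

H(S) = −Σ p·ln p.
  −(0.08)·ln(0.08) = 0.2021
  −(0.09)·ln(0.09) = 0.2167
  −(0.04)·ln(0.04) = 0.1288
  −(0.13)·ln(0.13) = 0.2652
  −(0.11)·ln(0.11) = 0.2428
  −(0.55)·ln(0.55) = 0.3288
Sum: 0.2021 + 0.2167 + 0.1288 + 0.2652 + 0.2428 + 0.3288 = 1.384 nats.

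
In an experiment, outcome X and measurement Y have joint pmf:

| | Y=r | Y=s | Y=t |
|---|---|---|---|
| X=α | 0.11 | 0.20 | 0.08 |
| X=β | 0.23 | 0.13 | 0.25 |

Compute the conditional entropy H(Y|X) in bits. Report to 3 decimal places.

1.512 bits

Marginals: p(X) = (0.3900, 0.6100), p(Y) = (0.3400, 0.3300, 0.3300).
H(Y|X) = Σ p(X) · H(Y|X=·).
  X=α: p=0.3900, H(Y|X=α) = 1.4779
  X=β: p=0.6100, H(Y|X=β) = 1.5333
Weighted sum = 1.512 bits.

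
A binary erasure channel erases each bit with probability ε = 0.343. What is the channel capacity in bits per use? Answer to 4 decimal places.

0.6570 bits

Binary erasure channel: capacity C = 1 − ε.
C = 1 − 0.343 = 0.6570 bits per channel use.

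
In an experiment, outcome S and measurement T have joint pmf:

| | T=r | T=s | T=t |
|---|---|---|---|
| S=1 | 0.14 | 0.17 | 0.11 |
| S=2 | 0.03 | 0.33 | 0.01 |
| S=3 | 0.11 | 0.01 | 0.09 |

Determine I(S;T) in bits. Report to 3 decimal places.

0.354 bits

Marginals: p(S) = (0.4200, 0.3700, 0.2100), p(T) = (0.2800, 0.5100, 0.2100).
I(S;T) = H(S) + H(T) − H(S,T).
H(S) = 1.5292, H(T) = 1.4825, H(S,T) = 2.6574.
I(S;T) = 1.5292 + 1.4825 − 2.6574 = 0.354 bits.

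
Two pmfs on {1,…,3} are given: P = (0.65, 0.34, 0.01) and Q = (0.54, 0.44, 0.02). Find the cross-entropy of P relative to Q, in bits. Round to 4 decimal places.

1.0370 bits

H(P,Q) = −Σ p·log₂ q.
  −0.65·log₂(0.54) = 0.57783
  −0.34·log₂(0.44) = 0.40270
  −0.01·log₂(0.02) = 0.05644
H(P,Q) = 1.0370 bits.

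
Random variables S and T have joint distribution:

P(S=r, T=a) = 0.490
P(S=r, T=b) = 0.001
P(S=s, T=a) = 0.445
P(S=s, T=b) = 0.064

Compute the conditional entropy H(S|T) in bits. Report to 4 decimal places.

Chain rule: H(S|T) = H(S,T) − H(T).
Marginals: p(S) = (0.4910, 0.5090), p(T) = (0.9350, 0.0650).
H(S,T) = 1.2879 bits; H(T) = 0.3470 bits.
H(S|T) = 1.2879 − 0.3470 = 0.9409 bits.

0.9409 bits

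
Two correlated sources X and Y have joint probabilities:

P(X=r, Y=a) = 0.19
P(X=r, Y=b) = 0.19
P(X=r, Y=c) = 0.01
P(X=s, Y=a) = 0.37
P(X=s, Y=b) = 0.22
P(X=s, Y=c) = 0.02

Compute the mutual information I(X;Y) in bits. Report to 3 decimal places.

0.011 bits

Marginals: p(X) = (0.3900, 0.6100), p(Y) = (0.5600, 0.4100, 0.0300).
I(X;Y) = H(X) + H(Y) − H(X,Y).
H(X) = 0.9648, H(Y) = 1.1476, H(X,Y) = 2.1011.
I(X;Y) = 0.9648 + 1.1476 − 2.1011 = 0.011 bits.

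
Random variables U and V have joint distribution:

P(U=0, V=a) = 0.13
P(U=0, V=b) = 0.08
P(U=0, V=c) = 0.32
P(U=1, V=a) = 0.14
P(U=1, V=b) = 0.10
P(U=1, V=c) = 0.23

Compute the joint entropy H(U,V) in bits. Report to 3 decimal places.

H(U,V) = −Σ p(x,y)·log₂ p(x,y) over all 6 cells.
  cell (0,a): −0.13·log₂0.13 = 0.3826
  cell (0,b): −0.08·log₂0.08 = 0.2915
  cell (0,c): −0.32·log₂0.32 = 0.5260
  cell (1,a): −0.14·log₂0.14 = 0.3971
  cell (1,b): −0.10·log₂0.10 = 0.3322
  cell (1,c): −0.23·log₂0.23 = 0.4877
Sum = 2.417 bits.

2.417 bits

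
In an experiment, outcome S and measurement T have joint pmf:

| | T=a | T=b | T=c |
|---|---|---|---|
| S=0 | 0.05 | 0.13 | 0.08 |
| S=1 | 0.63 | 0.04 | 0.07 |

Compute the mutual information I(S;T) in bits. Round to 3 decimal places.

0.286 bits

Marginals: p(S) = (0.2600, 0.7400), p(T) = (0.6800, 0.1700, 0.1500).
I(S;T) = H(S) + H(T) − H(S,T).
H(S) = 0.8267, H(T) = 1.2235, H(S,T) = 1.7645.
I(S;T) = 0.8267 + 1.2235 − 1.7645 = 0.286 bits.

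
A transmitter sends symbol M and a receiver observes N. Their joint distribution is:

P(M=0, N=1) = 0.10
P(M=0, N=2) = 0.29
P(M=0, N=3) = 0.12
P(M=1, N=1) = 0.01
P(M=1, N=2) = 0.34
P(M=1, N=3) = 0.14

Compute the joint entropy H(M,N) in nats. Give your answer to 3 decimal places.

H(M,N) = −Σ p(x,y)·ln p(x,y) over all 6 cells.
  cell (0,1): −0.10·ln0.10 = 0.2303
  cell (0,2): −0.29·ln0.29 = 0.3590
  cell (0,3): −0.12·ln0.12 = 0.2544
  cell (1,1): −0.01·ln0.01 = 0.0461
  cell (1,2): −0.34·ln0.34 = 0.3668
  cell (1,3): −0.14·ln0.14 = 0.2753
Sum = 1.532 nats.

1.532 nats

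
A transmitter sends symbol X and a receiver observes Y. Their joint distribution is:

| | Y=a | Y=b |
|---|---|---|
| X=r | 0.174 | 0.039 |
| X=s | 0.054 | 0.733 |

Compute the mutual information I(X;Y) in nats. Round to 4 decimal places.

Marginals: p(X) = (0.2130, 0.7870), p(Y) = (0.2280, 0.7720).
I(X;Y) = Σ p(x,y)·ln[p(x,y)/(p(x)p(y))].
  (r,a): 0.174·ln(3.5829) = 0.22205
  (r,b): 0.039·ln(0.2372) = -0.05612
  (s,a): 0.054·ln(0.3009) = -0.06485
  (s,b): 0.733·ln(1.2065) = 0.13758
Sum = 0.2387 nats.

0.2387 nats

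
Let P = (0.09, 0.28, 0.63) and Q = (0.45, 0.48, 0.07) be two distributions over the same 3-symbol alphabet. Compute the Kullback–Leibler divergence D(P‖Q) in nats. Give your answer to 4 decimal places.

1.0885 nats

D(P‖Q) = Σ p·ln(p/q).
  0.09·ln(0.09/0.45) = -0.14485
  0.28·ln(0.28/0.48) = -0.15092
  0.63·ln(0.63/0.07) = 1.38425
D(P‖Q) = 1.0885 nats.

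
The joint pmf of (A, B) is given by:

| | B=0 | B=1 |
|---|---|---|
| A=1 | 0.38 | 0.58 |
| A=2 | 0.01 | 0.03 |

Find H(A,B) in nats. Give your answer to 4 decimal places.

0.8349 nats

H(A,B) = −Σ p(x,y)·ln p(x,y) over all 4 cells.
  cell (1,0): −0.38·ln0.38 = 0.36768
  cell (1,1): −0.58·ln0.58 = 0.31594
  cell (2,0): −0.01·ln0.01 = 0.04605
  cell (2,1): −0.03·ln0.03 = 0.10520
Sum = 0.8349 nats.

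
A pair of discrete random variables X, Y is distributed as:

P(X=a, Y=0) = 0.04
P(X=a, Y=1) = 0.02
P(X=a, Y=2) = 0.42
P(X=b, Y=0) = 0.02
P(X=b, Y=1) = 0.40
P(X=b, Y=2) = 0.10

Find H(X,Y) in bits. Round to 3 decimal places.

1.798 bits

H(X,Y) = −Σ p(x,y)·log₂ p(x,y) over all 6 cells.
  cell (a,0): −0.04·log₂0.04 = 0.1858
  cell (a,1): −0.02·log₂0.02 = 0.1129
  cell (a,2): −0.42·log₂0.42 = 0.5256
  cell (b,0): −0.02·log₂0.02 = 0.1129
  cell (b,1): −0.40·log₂0.40 = 0.5288
  cell (b,2): −0.10·log₂0.10 = 0.3322
Sum = 1.798 bits.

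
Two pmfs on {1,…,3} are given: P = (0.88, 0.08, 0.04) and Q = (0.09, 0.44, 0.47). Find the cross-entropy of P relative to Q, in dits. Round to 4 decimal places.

H(P,Q) = −Σ p·log₁₀ q.
  −0.88·log₁₀(0.09) = 0.92027
  −0.08·log₁₀(0.44) = 0.02852
  −0.04·log₁₀(0.47) = 0.01312
H(P,Q) = 0.9619 dits.

0.9619 dits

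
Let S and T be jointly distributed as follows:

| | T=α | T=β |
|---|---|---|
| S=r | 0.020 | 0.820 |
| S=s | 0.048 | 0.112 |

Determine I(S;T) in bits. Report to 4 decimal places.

0.0811 bits

Marginals: p(S) = (0.8400, 0.1600), p(T) = (0.0680, 0.9320).
I(S;T) = Σ p(x,y)·log₂[p(x,y)/(p(x)p(y))].
  (r,α): 0.020·log₂(0.3501) = -0.03028
  (r,β): 0.820·log₂(1.0474) = 0.05480
  (s,α): 0.048·log₂(4.4118) = 0.10279
  (s,β): 0.112·log₂(0.7511) = -0.04625
Sum = 0.0811 bits.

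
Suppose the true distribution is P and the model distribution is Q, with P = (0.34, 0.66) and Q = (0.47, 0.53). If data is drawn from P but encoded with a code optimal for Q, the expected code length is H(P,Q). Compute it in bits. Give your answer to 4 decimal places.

0.9749 bits

H(P,Q) = −Σ p·log₂ q.
  −0.34·log₂(0.47) = 0.37035
  −0.66·log₂(0.53) = 0.60452
H(P,Q) = 0.9749 bits.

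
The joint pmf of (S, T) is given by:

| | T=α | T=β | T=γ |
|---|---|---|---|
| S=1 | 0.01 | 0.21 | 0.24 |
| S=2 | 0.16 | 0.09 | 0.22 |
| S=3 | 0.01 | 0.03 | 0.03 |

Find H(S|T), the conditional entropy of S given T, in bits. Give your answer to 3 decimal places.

Marginals: p(S) = (0.4600, 0.4700, 0.0700), p(T) = (0.1800, 0.3300, 0.4900).
H(S|T) = Σ p(T) · H(S|T=·).
  T=α: p=0.1800, H(S|T=α) = 0.6144
  T=β: p=0.3300, H(S|T=β) = 1.2407
  T=γ: p=0.4900, H(S|T=γ) = 1.2698
Weighted sum = 1.142 bits.

1.142 bits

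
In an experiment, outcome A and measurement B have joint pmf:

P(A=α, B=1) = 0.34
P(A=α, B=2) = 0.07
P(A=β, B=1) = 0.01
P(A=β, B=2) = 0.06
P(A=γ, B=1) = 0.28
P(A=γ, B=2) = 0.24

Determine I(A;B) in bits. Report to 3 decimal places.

0.121 bits

Marginals: p(A) = (0.4100, 0.0700, 0.5200), p(B) = (0.6300, 0.3700).
I(A;B) = H(A) + H(B) − H(A,B).
H(A) = 1.2865, H(B) = 0.9507, H(A,B) = 2.1161.
I(A;B) = 1.2865 + 0.9507 − 2.1161 = 0.121 bits.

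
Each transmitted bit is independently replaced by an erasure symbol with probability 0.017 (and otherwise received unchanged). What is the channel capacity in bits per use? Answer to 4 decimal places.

0.9830 bits

Binary erasure channel: capacity C = 1 − ε.
C = 1 − 0.017 = 0.9830 bits per channel use.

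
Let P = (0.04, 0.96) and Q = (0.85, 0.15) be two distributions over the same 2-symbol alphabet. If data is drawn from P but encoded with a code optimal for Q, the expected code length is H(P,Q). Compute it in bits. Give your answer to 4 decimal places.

H(P,Q) = −Σ p·log₂ q.
  −0.04·log₂(0.85) = 0.00938
  −0.96·log₂(0.15) = 2.62749
H(P,Q) = 2.6369 bits.

2.6369 bits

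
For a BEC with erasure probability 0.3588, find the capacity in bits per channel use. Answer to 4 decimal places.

0.6412 bits

Binary erasure channel: capacity C = 1 − ε.
C = 1 − 0.3588 = 0.6412 bits per channel use.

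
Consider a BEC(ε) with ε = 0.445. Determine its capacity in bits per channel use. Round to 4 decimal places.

Binary erasure channel: capacity C = 1 − ε.
C = 1 − 0.445 = 0.5550 bits per channel use.

0.5550 bits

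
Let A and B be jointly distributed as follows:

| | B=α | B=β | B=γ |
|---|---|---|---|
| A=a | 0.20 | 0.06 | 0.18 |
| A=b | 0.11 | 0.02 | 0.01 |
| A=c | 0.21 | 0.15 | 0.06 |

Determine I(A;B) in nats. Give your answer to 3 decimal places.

Marginals: p(A) = (0.4400, 0.1400, 0.4200), p(B) = (0.5200, 0.2300, 0.2500).
I(A;B) = Σ p(x,y)·ln[p(x,y)/(p(x)p(y))].
  (a,α): 0.20·ln(0.8741) = -0.0269
  (a,β): 0.06·ln(0.5929) = -0.0314
  (a,γ): 0.18·ln(1.6364) = 0.0886
  (b,α): 0.11·ln(1.5110) = 0.0454
  (b,β): 0.02·ln(0.6211) = -0.0095
  (b,γ): 0.01·ln(0.2857) = -0.0125
  (c,α): 0.21·ln(0.9615) = -0.0082
  (c,β): 0.15·ln(1.5528) = 0.0660
  (c,γ): 0.06·ln(0.5714) = -0.0336
Sum = 0.078 nats.

0.078 nats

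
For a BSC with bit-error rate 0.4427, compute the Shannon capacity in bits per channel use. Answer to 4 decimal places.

Binary symmetric channel: C = 1 − h₂(ε) where h₂ is the binary entropy function.
h₂(0.4427) = −0.4427·log₂0.4427 − 0.5573·log₂0.5573 = 0.9905.
C = 1 − 0.9905 = 0.0095 bits per channel use.

0.0095 bits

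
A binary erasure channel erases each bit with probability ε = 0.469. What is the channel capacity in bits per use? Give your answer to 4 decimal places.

Binary erasure channel: capacity C = 1 − ε.
C = 1 − 0.469 = 0.5310 bits per channel use.

0.5310 bits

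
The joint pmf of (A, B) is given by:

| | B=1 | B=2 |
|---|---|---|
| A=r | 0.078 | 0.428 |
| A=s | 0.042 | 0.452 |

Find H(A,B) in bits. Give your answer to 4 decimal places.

1.5210 bits

H(A,B) = −Σ p(x,y)·log₂ p(x,y) over all 4 cells.
  cell (r,1): −0.078·log₂0.078 = 0.28707
  cell (r,2): −0.428·log₂0.428 = 0.52401
  cell (s,1): −0.042·log₂0.042 = 0.19209
  cell (s,2): −0.452·log₂0.452 = 0.51781
Sum = 1.5210 bits.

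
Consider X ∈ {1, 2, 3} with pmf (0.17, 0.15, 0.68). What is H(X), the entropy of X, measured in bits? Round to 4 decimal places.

1.2235 bits

H(X) = −Σ p·log₂ p.
  −(0.17)·log₂(0.17) = 0.43459
  −(0.15)·log₂(0.15) = 0.41054
  −(0.68)·log₂(0.68) = 0.37835
Sum: 0.43459 + 0.41054 + 0.37835 = 1.2235 bits.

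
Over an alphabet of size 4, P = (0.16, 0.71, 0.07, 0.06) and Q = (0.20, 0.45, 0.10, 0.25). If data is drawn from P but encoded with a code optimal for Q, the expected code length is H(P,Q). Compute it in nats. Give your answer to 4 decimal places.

1.0688 nats

H(P,Q) = −Σ p·ln q.
  −0.16·ln(0.20) = 0.25751
  −0.71·ln(0.45) = 0.56694
  −0.07·ln(0.10) = 0.16118
  −0.06·ln(0.25) = 0.08318
H(P,Q) = 1.0688 nats.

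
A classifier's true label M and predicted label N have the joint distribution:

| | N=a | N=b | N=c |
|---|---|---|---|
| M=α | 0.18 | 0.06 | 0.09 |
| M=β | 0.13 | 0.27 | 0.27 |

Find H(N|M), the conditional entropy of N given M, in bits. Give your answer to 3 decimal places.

Chain rule: H(N|M) = H(M,N) − H(M).
Marginals: p(M) = (0.3300, 0.6700), p(N) = (0.3100, 0.3300, 0.3600).
H(M,N) = 2.4042 bits; H(M) = 0.9149 bits.
H(N|M) = 2.4042 − 0.9149 = 1.489 bits.

1.489 bits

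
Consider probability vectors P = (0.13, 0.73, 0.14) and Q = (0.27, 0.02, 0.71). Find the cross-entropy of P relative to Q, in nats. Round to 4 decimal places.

3.0739 nats

H(P,Q) = −Σ p·ln q.
  −0.13·ln(0.27) = 0.17021
  −0.73·ln(0.02) = 2.85578
  −0.14·ln(0.71) = 0.04795
H(P,Q) = 3.0739 nats.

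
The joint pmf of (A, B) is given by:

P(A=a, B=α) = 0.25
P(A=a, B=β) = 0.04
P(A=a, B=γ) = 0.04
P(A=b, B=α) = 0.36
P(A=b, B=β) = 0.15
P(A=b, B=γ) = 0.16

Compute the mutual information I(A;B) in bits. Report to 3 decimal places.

Marginals: p(A) = (0.3300, 0.6700), p(B) = (0.6100, 0.1900, 0.2000).
I(A;B) = H(A) + H(B) − H(A,B).
H(A) = 0.9149, H(B) = 1.3546, H(A,B) = 2.2357.
I(A;B) = 0.9149 + 1.3546 − 2.2357 = 0.034 bits.

0.034 bits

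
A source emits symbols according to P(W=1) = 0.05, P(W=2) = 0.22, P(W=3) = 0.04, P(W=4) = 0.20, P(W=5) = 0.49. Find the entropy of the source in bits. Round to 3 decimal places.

H(W) = −Σ p·log₂ p.
  −(0.05)·log₂(0.05) = 0.2161
  −(0.22)·log₂(0.22) = 0.4806
  −(0.04)·log₂(0.04) = 0.1858
  −(0.20)·log₂(0.20) = 0.4644
  −(0.49)·log₂(0.49) = 0.5043
Sum: 0.2161 + 0.4806 + 0.1858 + 0.4644 + 0.5043 = 1.851 bits.

1.851 bits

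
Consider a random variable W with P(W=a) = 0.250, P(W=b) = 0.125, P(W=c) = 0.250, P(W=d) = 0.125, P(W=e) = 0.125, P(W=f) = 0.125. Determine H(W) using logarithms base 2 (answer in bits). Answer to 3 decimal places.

2.500 bits

H(W) = −Σ p·log₂ p.
  −(0.250)·log₂(0.250) = 0.5000
  −(0.125)·log₂(0.125) = 0.3750
  −(0.250)·log₂(0.250) = 0.5000
  −(0.125)·log₂(0.125) = 0.3750
  −(0.125)·log₂(0.125) = 0.3750
  −(0.125)·log₂(0.125) = 0.3750
Sum: 0.5000 + 0.3750 + 0.5000 + 0.3750 + 0.3750 + 0.3750 = 2.500 bits.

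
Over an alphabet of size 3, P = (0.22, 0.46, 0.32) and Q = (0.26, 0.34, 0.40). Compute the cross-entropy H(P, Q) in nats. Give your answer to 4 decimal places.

H(P,Q) = −Σ p·ln q.
  −0.22·ln(0.26) = 0.29636
  −0.46·ln(0.34) = 0.49625
  −0.32·ln(0.40) = 0.29321
H(P,Q) = 1.0858 nats.

1.0858 nats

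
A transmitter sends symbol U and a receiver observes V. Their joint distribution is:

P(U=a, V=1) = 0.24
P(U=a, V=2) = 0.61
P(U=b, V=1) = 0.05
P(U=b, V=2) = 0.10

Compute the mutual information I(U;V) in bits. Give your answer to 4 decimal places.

Marginals: p(U) = (0.8500, 0.1500), p(V) = (0.2900, 0.7100).
I(U;V) = H(U) + H(V) − H(U,V).
H(U) = 0.6098, H(V) = 0.8687, H(U,V) = 1.4774.
I(U;V) = 0.6098 + 0.8687 − 1.4774 = 0.0011 bits.

0.0011 bits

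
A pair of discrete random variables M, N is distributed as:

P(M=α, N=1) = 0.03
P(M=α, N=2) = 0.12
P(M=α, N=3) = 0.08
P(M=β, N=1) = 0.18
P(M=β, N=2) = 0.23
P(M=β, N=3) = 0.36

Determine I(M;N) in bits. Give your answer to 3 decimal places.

Marginals: p(M) = (0.2300, 0.7700), p(N) = (0.2100, 0.3500, 0.4400).
I(M;N) = H(M) + H(N) − H(M,N).
H(M) = 0.7780, H(N) = 1.5241, H(M,N) = 2.2739.
I(M;N) = 0.7780 + 1.5241 − 2.2739 = 0.028 bits.

0.028 bits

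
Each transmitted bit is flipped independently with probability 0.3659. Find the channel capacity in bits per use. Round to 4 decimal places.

0.0525 bits

Binary symmetric channel: C = 1 − h₂(ε) where h₂ is the binary entropy function.
h₂(0.3659) = −0.3659·log₂0.3659 − 0.6341·log₂0.6341 = 0.9475.
C = 1 − 0.9475 = 0.0525 bits per channel use.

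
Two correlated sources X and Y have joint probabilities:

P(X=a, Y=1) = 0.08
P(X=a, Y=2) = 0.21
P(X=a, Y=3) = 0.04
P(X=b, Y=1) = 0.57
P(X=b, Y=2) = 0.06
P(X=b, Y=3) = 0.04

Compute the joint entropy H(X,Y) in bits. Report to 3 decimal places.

1.842 bits

H(X,Y) = −Σ p(x,y)·log₂ p(x,y) over all 6 cells.
  cell (a,1): −0.08·log₂0.08 = 0.2915
  cell (a,2): −0.21·log₂0.21 = 0.4728
  cell (a,3): −0.04·log₂0.04 = 0.1858
  cell (b,1): −0.57·log₂0.57 = 0.4623
  cell (b,2): −0.06·log₂0.06 = 0.2435
  cell (b,3): −0.04·log₂0.04 = 0.1858
Sum = 1.842 bits.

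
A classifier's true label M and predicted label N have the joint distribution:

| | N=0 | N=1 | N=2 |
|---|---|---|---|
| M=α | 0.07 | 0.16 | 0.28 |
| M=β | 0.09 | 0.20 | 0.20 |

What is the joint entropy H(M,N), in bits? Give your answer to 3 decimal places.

H(M,N) = −Σ p(x,y)·log₂ p(x,y) over all 6 cells.
  cell (α,0): −0.07·log₂0.07 = 0.2686
  cell (α,1): −0.16·log₂0.16 = 0.4230
  cell (α,2): −0.28·log₂0.28 = 0.5142
  cell (β,0): −0.09·log₂0.09 = 0.3127
  cell (β,1): −0.20·log₂0.20 = 0.4644
  cell (β,2): −0.20·log₂0.20 = 0.4644
Sum = 2.447 bits.

2.447 bits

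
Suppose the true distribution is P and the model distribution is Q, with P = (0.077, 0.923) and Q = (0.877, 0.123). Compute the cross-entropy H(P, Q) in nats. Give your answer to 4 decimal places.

H(P,Q) = −Σ p·ln q.
  −0.077·ln(0.877) = 0.01011
  −0.923·ln(0.123) = 1.93421
H(P,Q) = 1.9443 nats.

1.9443 nats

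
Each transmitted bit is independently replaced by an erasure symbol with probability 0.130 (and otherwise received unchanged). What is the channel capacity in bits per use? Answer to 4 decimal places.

Binary erasure channel: capacity C = 1 − ε.
C = 1 − 0.130 = 0.8700 bits per channel use.

0.8700 bits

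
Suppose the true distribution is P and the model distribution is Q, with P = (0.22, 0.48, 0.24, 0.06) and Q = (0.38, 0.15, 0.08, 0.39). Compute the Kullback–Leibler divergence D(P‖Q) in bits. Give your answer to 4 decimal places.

D(P‖Q) = Σ p·log₂(p/q).
  0.22·log₂(0.22/0.38) = -0.17347
  0.48·log₂(0.48/0.15) = 0.80547
  0.24·log₂(0.24/0.08) = 0.38039
  0.06·log₂(0.06/0.39) = -0.16203
D(P‖Q) = 0.8504 bits.

0.8504 bits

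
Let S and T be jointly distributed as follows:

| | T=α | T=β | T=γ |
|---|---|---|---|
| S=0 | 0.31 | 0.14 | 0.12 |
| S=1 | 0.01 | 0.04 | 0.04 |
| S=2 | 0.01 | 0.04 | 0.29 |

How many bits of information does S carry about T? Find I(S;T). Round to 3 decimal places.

0.335 bits

Marginals: p(S) = (0.5700, 0.0900, 0.3400), p(T) = (0.3300, 0.2200, 0.4500).
I(S;T) = Σ p(x,y)·log₂[p(x,y)/(p(x)p(y))].
  (0,α): 0.31·log₂(1.6481) = 0.2234
  (0,β): 0.14·log₂(1.1164) = 0.0222
  (0,γ): 0.12·log₂(0.4678) = -0.1315
  (1,α): 0.01·log₂(0.3367) = -0.0157
  (1,β): 0.04·log₂(2.0202) = 0.0406
  (1,γ): 0.04·log₂(0.9877) = -0.0007
  (2,α): 0.01·log₂(0.0891) = -0.0349
  (2,β): 0.04·log₂(0.5348) = -0.0361
  (2,γ): 0.29·log₂(1.8954) = 0.2675
Sum = 0.335 bits.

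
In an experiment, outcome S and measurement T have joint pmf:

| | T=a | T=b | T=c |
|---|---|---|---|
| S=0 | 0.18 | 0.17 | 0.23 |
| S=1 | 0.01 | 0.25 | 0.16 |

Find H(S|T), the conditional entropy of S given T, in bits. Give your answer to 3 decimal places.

0.846 bits

Marginals: p(S) = (0.5800, 0.4200), p(T) = (0.1900, 0.4200, 0.3900).
H(S|T) = Σ p(T) · H(S|T=·).
  T=a: p=0.1900, H(S|T=a) = 0.2975
  T=b: p=0.4200, H(S|T=b) = 0.9737
  T=c: p=0.3900, H(S|T=c) = 0.9766
Weighted sum = 0.846 bits.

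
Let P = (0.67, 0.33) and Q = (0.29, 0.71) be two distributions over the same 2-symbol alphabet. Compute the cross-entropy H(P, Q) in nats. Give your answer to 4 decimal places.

0.9424 nats

H(P,Q) = −Σ p·ln q.
  −0.67·ln(0.29) = 0.82938
  −0.33·ln(0.71) = 0.11302
H(P,Q) = 0.9424 nats.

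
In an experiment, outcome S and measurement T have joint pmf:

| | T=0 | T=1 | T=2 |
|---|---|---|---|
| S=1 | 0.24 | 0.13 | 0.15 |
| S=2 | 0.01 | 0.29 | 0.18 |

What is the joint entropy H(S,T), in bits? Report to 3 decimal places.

H(S,T) = −Σ p(x,y)·log₂ p(x,y) over all 6 cells.
  cell (1,0): −0.24·log₂0.24 = 0.4941
  cell (1,1): −0.13·log₂0.13 = 0.3826
  cell (1,2): −0.15·log₂0.15 = 0.4105
  cell (2,0): −0.01·log₂0.01 = 0.0664
  cell (2,1): −0.29·log₂0.29 = 0.5179
  cell (2,2): −0.18·log₂0.18 = 0.4453
Sum = 2.317 bits.

2.317 bits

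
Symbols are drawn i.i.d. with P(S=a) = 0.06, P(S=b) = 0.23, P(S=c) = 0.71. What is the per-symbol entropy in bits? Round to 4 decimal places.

1.0820 bits

H(S) = −Σ p·log₂ p.
  −(0.06)·log₂(0.06) = 0.24353
  −(0.23)·log₂(0.23) = 0.48767
  −(0.71)·log₂(0.71) = 0.35082
Sum: 0.24353 + 0.48767 + 0.35082 = 1.0820 bits.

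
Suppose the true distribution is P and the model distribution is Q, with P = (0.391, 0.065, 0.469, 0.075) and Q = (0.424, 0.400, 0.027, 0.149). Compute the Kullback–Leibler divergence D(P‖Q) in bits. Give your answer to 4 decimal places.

1.6412 bits

D(P‖Q) = Σ p·log₂(p/q).
  0.391·log₂(0.391/0.424) = -0.04571
  0.065·log₂(0.065/0.400) = -0.17040
  0.469·log₂(0.469/0.027) = 1.93160
  0.075·log₂(0.075/0.149) = -0.07428
D(P‖Q) = 1.6412 bits.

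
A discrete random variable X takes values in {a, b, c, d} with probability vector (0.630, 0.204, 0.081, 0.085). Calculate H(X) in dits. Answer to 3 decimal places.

0.447 dits

H(X) = −Σ p·log₁₀ p.
  −(0.630)·log₁₀(0.630) = 0.1264
  −(0.204)·log₁₀(0.204) = 0.1408
  −(0.081)·log₁₀(0.081) = 0.0884
  −(0.085)·log₁₀(0.085) = 0.0910
Sum: 0.1264 + 0.1408 + 0.0884 + 0.0910 = 0.447 dits.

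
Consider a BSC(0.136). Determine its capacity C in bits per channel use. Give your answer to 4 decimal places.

0.4263 bits

Binary symmetric channel: C = 1 − h₂(ε) where h₂ is the binary entropy function.
h₂(0.136) = −0.136·log₂0.136 − 0.864·log₂0.864 = 0.5737.
C = 1 − 0.5737 = 0.4263 bits per channel use.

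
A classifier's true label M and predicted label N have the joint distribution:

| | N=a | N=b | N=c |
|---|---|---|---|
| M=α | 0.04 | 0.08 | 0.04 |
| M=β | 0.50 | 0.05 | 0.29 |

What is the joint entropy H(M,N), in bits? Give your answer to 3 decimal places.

1.897 bits

H(M,N) = −Σ p(x,y)·log₂ p(x,y) over all 6 cells.
  cell (α,a): −0.04·log₂0.04 = 0.1858
  cell (α,b): −0.08·log₂0.08 = 0.2915
  cell (α,c): −0.04·log₂0.04 = 0.1858
  cell (β,a): −0.50·log₂0.50 = 0.5000
  cell (β,b): −0.05·log₂0.05 = 0.2161
  cell (β,c): −0.29·log₂0.29 = 0.5179
Sum = 1.897 bits.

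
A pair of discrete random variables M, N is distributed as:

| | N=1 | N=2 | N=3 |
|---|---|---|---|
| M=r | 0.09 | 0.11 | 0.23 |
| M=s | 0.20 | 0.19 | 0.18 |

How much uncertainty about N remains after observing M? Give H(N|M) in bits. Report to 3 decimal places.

Chain rule: H(N|M) = H(M,N) − H(M).
Marginals: p(M) = (0.4300, 0.5700), p(N) = (0.2900, 0.3000, 0.4100).
H(M,N) = 2.5155 bits; H(M) = 0.9858 bits.
H(N|M) = 2.5155 − 0.9858 = 1.530 bits.

1.530 bits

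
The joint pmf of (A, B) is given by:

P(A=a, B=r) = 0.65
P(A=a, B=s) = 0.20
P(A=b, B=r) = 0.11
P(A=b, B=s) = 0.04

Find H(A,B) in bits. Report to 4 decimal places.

H(A,B) = −Σ p(x,y)·log₂ p(x,y) over all 4 cells.
  cell (a,r): −0.65·log₂0.65 = 0.40397
  cell (a,s): −0.20·log₂0.20 = 0.46439
  cell (b,r): −0.11·log₂0.11 = 0.35029
  cell (b,s): −0.04·log₂0.04 = 0.18575
Sum = 1.4044 bits.

1.4044 bits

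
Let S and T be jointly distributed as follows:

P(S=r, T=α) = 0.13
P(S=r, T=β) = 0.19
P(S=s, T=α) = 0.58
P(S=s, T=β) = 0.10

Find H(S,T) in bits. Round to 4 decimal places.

1.6259 bits

H(S,T) = −Σ p(x,y)·log₂ p(x,y) over all 4 cells.
  cell (r,α): −0.13·log₂0.13 = 0.38264
  cell (r,β): −0.19·log₂0.19 = 0.45523
  cell (s,α): −0.58·log₂0.58 = 0.45581
  cell (s,β): −0.10·log₂0.10 = 0.33219
Sum = 1.6259 bits.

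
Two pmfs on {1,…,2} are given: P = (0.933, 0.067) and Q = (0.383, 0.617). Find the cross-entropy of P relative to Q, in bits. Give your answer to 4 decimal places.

H(P,Q) = −Σ p·log₂ q.
  −0.933·log₂(0.383) = 1.29182
  −0.067·log₂(0.617) = 0.04668
H(P,Q) = 1.3385 bits.

1.3385 bits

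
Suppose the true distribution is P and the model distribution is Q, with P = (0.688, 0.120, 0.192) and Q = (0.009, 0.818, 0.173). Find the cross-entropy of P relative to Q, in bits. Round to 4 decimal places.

5.1963 bits

H(P,Q) = −Σ p·log₂ q.
  −0.688·log₂(0.009) = 4.67555
  −0.120·log₂(0.818) = 0.03478
  −0.192·log₂(0.173) = 0.48598
H(P,Q) = 5.1963 bits.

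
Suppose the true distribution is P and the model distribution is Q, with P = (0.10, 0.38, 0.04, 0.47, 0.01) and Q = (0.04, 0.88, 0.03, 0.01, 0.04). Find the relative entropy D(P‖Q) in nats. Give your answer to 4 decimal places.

D(P‖Q) = Σ p·ln(p/q).
  0.10·ln(0.10/0.04) = 0.09163
  0.38·ln(0.38/0.88) = -0.31911
  0.04·ln(0.04/0.03) = 0.01151
  0.47·ln(0.47/0.01) = 1.80957
  0.01·ln(0.01/0.04) = -0.01386
D(P‖Q) = 1.5797 nats.

1.5797 nats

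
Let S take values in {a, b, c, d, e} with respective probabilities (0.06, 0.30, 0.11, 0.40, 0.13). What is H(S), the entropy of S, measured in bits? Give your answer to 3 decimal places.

2.026 bits

H(S) = −Σ p·log₂ p.
  −(0.06)·log₂(0.06) = 0.2435
  −(0.30)·log₂(0.30) = 0.5211
  −(0.11)·log₂(0.11) = 0.3503
  −(0.40)·log₂(0.40) = 0.5288
  −(0.13)·log₂(0.13) = 0.3826
Sum: 0.2435 + 0.5211 + 0.3503 + 0.5288 + 0.3826 = 2.026 bits.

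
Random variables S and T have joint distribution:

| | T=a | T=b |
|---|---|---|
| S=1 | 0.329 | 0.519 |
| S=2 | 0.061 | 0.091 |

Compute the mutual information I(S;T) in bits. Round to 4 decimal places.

Marginals: p(S) = (0.8480, 0.1520), p(T) = (0.3900, 0.6100).
I(S;T) = Σ p(x,y)·log₂[p(x,y)/(p(x)p(y))].
  (1,a): 0.329·log₂(0.9948) = -0.00247
  (1,b): 0.519·log₂(1.0033) = 0.00249
  (2,a): 0.061·log₂(1.0290) = 0.00252
  (2,b): 0.091·log₂(0.9814) = -0.00246
Sum = 0.0001 bits.

0.0001 bits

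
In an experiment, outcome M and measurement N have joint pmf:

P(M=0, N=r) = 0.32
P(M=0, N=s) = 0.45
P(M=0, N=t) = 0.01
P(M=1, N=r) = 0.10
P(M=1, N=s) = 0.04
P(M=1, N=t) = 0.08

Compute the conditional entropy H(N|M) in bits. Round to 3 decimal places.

1.160 bits

Marginals: p(M) = (0.7800, 0.2200), p(N) = (0.4200, 0.4900, 0.0900).
H(N|M) = Σ p(M) · H(N|M=·).
  M=0: p=0.7800, H(N|M=0) = 1.0657
  M=1: p=0.2200, H(N|M=1) = 1.4949
Weighted sum = 1.160 bits.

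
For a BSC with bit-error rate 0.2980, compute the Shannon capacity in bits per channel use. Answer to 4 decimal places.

0.1212 bits

Binary symmetric channel: C = 1 − h₂(ε) where h₂ is the binary entropy function.
h₂(0.2980) = −0.2980·log₂0.2980 − 0.7020·log₂0.7020 = 0.8788.
C = 1 − 0.8788 = 0.1212 bits per channel use.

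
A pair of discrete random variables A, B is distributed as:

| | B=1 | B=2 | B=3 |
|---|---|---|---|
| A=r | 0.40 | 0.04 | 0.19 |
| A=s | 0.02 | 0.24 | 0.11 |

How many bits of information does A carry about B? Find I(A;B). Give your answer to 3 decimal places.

0.385 bits

Marginals: p(A) = (0.6300, 0.3700), p(B) = (0.4200, 0.2800, 0.3000).
I(A;B) = H(A) + H(B) − H(A,B).
H(A) = 0.9507, H(B) = 1.5610, H(A,B) = 2.1271.
I(A;B) = 0.9507 + 1.5610 − 2.1271 = 0.385 bits.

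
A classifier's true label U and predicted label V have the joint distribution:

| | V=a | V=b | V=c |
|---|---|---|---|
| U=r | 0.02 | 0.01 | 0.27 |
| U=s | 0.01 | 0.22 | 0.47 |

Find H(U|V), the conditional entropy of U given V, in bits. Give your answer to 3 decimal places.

0.787 bits

Marginals: p(U) = (0.3000, 0.7000), p(V) = (0.0300, 0.2300, 0.7400).
H(U|V) = Σ p(V) · H(U|V=·).
  V=a: p=0.0300, H(U|V=a) = 0.9183
  V=b: p=0.2300, H(U|V=b) = 0.2580
  V=c: p=0.7400, H(U|V=c) = 0.9466
Weighted sum = 0.787 bits.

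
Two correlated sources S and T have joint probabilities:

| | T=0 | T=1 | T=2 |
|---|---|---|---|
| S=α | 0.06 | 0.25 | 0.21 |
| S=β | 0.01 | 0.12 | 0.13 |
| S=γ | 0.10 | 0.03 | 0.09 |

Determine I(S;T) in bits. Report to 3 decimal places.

0.134 bits

Marginals: p(S) = (0.5200, 0.2600, 0.2200), p(T) = (0.1700, 0.4000, 0.4300).
I(S;T) = H(S) + H(T) − H(S,T).
H(S) = 1.4764, H(T) = 1.4869, H(S,T) = 2.8291.
I(S;T) = 1.4764 + 1.4869 − 2.8291 = 0.134 bits.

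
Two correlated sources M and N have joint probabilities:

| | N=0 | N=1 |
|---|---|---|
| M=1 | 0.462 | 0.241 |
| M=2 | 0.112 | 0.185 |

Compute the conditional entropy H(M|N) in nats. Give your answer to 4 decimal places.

0.5749 nats

Chain rule: H(M|N) = H(M,N) − H(N).
Marginals: p(M) = (0.7030, 0.2970), p(N) = (0.5740, 0.4260).
H(M,N) = 1.2571 nats; H(N) = 0.6822 nats.
H(M|N) = 1.2571 − 0.6822 = 0.5749 nats.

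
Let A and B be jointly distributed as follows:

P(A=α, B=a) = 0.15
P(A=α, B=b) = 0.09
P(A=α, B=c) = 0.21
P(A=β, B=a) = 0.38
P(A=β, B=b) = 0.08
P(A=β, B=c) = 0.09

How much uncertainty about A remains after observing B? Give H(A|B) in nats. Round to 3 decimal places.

0.617 nats

Chain rule: H(A|B) = H(A,B) − H(B).
Marginals: p(A) = (0.4500, 0.5500), p(B) = (0.5300, 0.1700, 0.3000).
H(A,B) = 1.6155 nats; H(B) = 0.9989 nats.
H(A|B) = 1.6155 − 0.9989 = 0.617 nats.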